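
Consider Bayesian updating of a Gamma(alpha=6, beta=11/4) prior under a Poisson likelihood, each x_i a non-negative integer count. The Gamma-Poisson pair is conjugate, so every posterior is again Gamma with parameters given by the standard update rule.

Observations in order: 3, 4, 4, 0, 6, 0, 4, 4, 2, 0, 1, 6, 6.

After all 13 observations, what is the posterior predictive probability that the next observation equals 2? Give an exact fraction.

obs 1: x=3 → posterior Gamma(9, 15/4)
obs 2: x=4 → posterior Gamma(13, 19/4)
obs 3: x=4 → posterior Gamma(17, 23/4)
obs 4: x=0 → posterior Gamma(17, 27/4)
obs 5: x=6 → posterior Gamma(23, 31/4)
obs 6: x=0 → posterior Gamma(23, 35/4)
obs 7: x=4 → posterior Gamma(27, 39/4)
obs 8: x=4 → posterior Gamma(31, 43/4)
obs 9: x=2 → posterior Gamma(33, 47/4)
obs 10: x=0 → posterior Gamma(33, 51/4)
obs 11: x=1 → posterior Gamma(34, 55/4)
obs 12: x=6 → posterior Gamma(40, 59/4)
obs 13: x=6 → posterior Gamma(46, 63/4)

1017679324811981447022041411867609551569064944175680942025985198483383208027500116069264/4483224940666198270986387212125921182677246728561944699423642807216798233004677538363841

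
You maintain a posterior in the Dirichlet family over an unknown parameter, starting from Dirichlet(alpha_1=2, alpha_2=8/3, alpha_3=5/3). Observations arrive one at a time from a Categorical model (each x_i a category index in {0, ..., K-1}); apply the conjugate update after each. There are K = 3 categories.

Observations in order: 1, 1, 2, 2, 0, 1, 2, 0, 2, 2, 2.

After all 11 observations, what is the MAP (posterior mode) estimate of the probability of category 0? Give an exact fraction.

9/43

obs 1: x=1 → posterior Dirichlet(2, 11/3, 5/3)
obs 2: x=1 → posterior Dirichlet(2, 14/3, 5/3)
obs 3: x=2 → posterior Dirichlet(2, 14/3, 8/3)
obs 4: x=2 → posterior Dirichlet(2, 14/3, 11/3)
obs 5: x=0 → posterior Dirichlet(3, 14/3, 11/3)
obs 6: x=1 → posterior Dirichlet(3, 17/3, 11/3)
obs 7: x=2 → posterior Dirichlet(3, 17/3, 14/3)
obs 8: x=0 → posterior Dirichlet(4, 17/3, 14/3)
obs 9: x=2 → posterior Dirichlet(4, 17/3, 17/3)
obs 10: x=2 → posterior Dirichlet(4, 17/3, 20/3)
obs 11: x=2 → posterior Dirichlet(4, 17/3, 23/3)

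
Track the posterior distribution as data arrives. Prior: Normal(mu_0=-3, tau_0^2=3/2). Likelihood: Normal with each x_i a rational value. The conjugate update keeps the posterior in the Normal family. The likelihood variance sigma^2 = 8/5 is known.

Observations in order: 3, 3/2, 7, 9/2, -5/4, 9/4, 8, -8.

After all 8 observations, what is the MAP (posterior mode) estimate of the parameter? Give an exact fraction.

obs 1: x=3 → posterior Normal(-3/31, 24/31)
obs 2: x=3/2 → posterior Normal(39/92, 12/23)
obs 3: x=7 → posterior Normal(249/122, 24/61)
obs 4: x=9/2 → posterior Normal(48/19, 6/19)
obs 5: x=-5/4 → posterior Normal(99/52, 24/91)
obs 6: x=9/4 → posterior Normal(207/106, 12/53)
obs 7: x=8 → posterior Normal(327/121, 24/121)
obs 8: x=-8 → posterior Normal(207/136, 3/17)

207/136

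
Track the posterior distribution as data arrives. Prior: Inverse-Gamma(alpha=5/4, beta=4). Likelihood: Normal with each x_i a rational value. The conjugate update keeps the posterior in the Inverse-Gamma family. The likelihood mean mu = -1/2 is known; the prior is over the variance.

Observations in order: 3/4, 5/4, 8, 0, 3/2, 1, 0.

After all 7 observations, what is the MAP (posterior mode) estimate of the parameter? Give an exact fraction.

733/92

obs 1: x=3/4 → posterior Inverse-Gamma(7/4, 153/32)
obs 2: x=5/4 → posterior Inverse-Gamma(9/4, 101/16)
obs 3: x=8 → posterior Inverse-Gamma(11/4, 679/16)
obs 4: x=0 → posterior Inverse-Gamma(13/4, 681/16)
obs 5: x=3/2 → posterior Inverse-Gamma(15/4, 713/16)
obs 6: x=1 → posterior Inverse-Gamma(17/4, 731/16)
obs 7: x=0 → posterior Inverse-Gamma(19/4, 733/16)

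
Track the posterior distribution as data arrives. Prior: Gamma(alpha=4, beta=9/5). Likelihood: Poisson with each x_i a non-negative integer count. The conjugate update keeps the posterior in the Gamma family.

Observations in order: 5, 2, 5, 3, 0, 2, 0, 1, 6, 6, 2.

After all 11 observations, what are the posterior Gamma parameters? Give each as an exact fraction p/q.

alpha=36, beta=64/5

obs 1: x=5 → posterior Gamma(9, 14/5)
obs 2: x=2 → posterior Gamma(11, 19/5)
obs 3: x=5 → posterior Gamma(16, 24/5)
obs 4: x=3 → posterior Gamma(19, 29/5)
obs 5: x=0 → posterior Gamma(19, 34/5)
obs 6: x=2 → posterior Gamma(21, 39/5)
obs 7: x=0 → posterior Gamma(21, 44/5)
obs 8: x=1 → posterior Gamma(22, 49/5)
obs 9: x=6 → posterior Gamma(28, 54/5)
obs 10: x=6 → posterior Gamma(34, 59/5)
obs 11: x=2 → posterior Gamma(36, 64/5)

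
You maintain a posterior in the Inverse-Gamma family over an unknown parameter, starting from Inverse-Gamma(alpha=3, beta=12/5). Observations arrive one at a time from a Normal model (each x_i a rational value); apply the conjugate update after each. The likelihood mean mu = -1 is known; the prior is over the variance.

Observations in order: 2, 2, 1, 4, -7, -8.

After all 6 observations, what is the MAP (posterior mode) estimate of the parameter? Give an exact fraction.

342/35

obs 1: x=2 → posterior Inverse-Gamma(7/2, 69/10)
obs 2: x=2 → posterior Inverse-Gamma(4, 57/5)
obs 3: x=1 → posterior Inverse-Gamma(9/2, 67/5)
obs 4: x=4 → posterior Inverse-Gamma(5, 259/10)
obs 5: x=-7 → posterior Inverse-Gamma(11/2, 439/10)
obs 6: x=-8 → posterior Inverse-Gamma(6, 342/5)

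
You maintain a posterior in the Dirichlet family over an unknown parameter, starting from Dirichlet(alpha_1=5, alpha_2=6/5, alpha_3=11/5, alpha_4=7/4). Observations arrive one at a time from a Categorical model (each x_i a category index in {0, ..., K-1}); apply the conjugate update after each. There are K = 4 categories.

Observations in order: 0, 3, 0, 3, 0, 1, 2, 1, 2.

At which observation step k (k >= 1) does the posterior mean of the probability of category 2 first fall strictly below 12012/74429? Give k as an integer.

obs 1: x=0 → posterior Dirichlet(6, 6/5, 11/5, 7/4)
obs 2: x=3 → posterior Dirichlet(6, 6/5, 11/5, 11/4)
obs 3: x=0 → posterior Dirichlet(7, 6/5, 11/5, 11/4)
obs 4: x=3 → posterior Dirichlet(7, 6/5, 11/5, 15/4)
obs 5: x=0 → posterior Dirichlet(8, 6/5, 11/5, 15/4)
obs 6: x=1 → posterior Dirichlet(8, 11/5, 11/5, 15/4)
obs 7: x=2 → posterior Dirichlet(8, 11/5, 16/5, 15/4)
obs 8: x=1 → posterior Dirichlet(8, 16/5, 16/5, 15/4)
obs 9: x=2 → posterior Dirichlet(8, 16/5, 21/5, 15/4)

k = 4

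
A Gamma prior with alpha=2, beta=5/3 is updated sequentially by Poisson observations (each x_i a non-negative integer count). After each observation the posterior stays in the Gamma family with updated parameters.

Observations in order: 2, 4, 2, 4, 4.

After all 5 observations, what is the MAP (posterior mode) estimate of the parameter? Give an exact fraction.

obs 1: x=2 → posterior Gamma(4, 8/3)
obs 2: x=4 → posterior Gamma(8, 11/3)
obs 3: x=2 → posterior Gamma(10, 14/3)
obs 4: x=4 → posterior Gamma(14, 17/3)
obs 5: x=4 → posterior Gamma(18, 20/3)

51/20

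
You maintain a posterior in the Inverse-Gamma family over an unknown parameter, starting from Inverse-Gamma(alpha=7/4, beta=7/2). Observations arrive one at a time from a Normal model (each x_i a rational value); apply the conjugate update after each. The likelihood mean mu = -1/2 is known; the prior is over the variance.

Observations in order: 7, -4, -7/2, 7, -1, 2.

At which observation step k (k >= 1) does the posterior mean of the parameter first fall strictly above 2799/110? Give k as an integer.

k = 4

obs 1: x=7 → posterior Inverse-Gamma(9/4, 253/8)
obs 2: x=-4 → posterior Inverse-Gamma(11/4, 151/4)
obs 3: x=-7/2 → posterior Inverse-Gamma(13/4, 169/4)
obs 4: x=7 → posterior Inverse-Gamma(15/4, 563/8)
obs 5: x=-1 → posterior Inverse-Gamma(17/4, 141/2)
obs 6: x=2 → posterior Inverse-Gamma(19/4, 589/8)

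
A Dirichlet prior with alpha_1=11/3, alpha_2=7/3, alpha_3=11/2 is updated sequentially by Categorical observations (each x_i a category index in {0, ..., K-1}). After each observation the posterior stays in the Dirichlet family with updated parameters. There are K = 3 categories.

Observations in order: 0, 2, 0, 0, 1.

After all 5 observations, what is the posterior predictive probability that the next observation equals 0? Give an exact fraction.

obs 1: x=0 → posterior Dirichlet(14/3, 7/3, 11/2)
obs 2: x=2 → posterior Dirichlet(14/3, 7/3, 13/2)
obs 3: x=0 → posterior Dirichlet(17/3, 7/3, 13/2)
obs 4: x=0 → posterior Dirichlet(20/3, 7/3, 13/2)
obs 5: x=1 → posterior Dirichlet(20/3, 10/3, 13/2)

40/99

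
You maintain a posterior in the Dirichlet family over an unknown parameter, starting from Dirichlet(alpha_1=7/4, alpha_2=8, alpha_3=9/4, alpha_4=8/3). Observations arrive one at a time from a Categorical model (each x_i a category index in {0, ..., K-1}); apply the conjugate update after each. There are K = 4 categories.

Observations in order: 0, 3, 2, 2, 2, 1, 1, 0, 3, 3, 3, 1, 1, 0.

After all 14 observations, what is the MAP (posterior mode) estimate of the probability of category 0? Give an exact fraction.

obs 1: x=0 → posterior Dirichlet(11/4, 8, 9/4, 8/3)
obs 2: x=3 → posterior Dirichlet(11/4, 8, 9/4, 11/3)
obs 3: x=2 → posterior Dirichlet(11/4, 8, 13/4, 11/3)
obs 4: x=2 → posterior Dirichlet(11/4, 8, 17/4, 11/3)
obs 5: x=2 → posterior Dirichlet(11/4, 8, 21/4, 11/3)
obs 6: x=1 → posterior Dirichlet(11/4, 9, 21/4, 11/3)
obs 7: x=1 → posterior Dirichlet(11/4, 10, 21/4, 11/3)
obs 8: x=0 → posterior Dirichlet(15/4, 10, 21/4, 11/3)
obs 9: x=3 → posterior Dirichlet(15/4, 10, 21/4, 14/3)
obs 10: x=3 → posterior Dirichlet(15/4, 10, 21/4, 17/3)
obs 11: x=3 → posterior Dirichlet(15/4, 10, 21/4, 20/3)
obs 12: x=1 → posterior Dirichlet(15/4, 11, 21/4, 20/3)
obs 13: x=1 → posterior Dirichlet(15/4, 12, 21/4, 20/3)
obs 14: x=0 → posterior Dirichlet(19/4, 12, 21/4, 20/3)

45/296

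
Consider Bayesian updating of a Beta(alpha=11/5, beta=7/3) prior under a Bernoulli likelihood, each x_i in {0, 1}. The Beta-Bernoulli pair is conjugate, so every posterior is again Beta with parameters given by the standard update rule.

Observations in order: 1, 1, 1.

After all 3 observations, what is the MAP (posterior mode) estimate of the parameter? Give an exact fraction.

63/83

obs 1: x=1 → posterior Beta(16/5, 7/3)
obs 2: x=1 → posterior Beta(21/5, 7/3)
obs 3: x=1 → posterior Beta(26/5, 7/3)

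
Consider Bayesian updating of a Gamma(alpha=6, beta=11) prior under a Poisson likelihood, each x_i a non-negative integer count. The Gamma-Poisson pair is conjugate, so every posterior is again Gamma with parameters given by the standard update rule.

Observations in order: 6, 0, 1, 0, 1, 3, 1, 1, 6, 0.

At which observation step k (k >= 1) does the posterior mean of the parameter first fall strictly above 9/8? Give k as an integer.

obs 1: x=6 → posterior Gamma(12, 12)
obs 2: x=0 → posterior Gamma(12, 13)
obs 3: x=1 → posterior Gamma(13, 14)
obs 4: x=0 → posterior Gamma(13, 15)
obs 5: x=1 → posterior Gamma(14, 16)
obs 6: x=3 → posterior Gamma(17, 17)
obs 7: x=1 → posterior Gamma(18, 18)
obs 8: x=1 → posterior Gamma(19, 19)
obs 9: x=6 → posterior Gamma(25, 20)
obs 10: x=0 → posterior Gamma(25, 21)

k = 9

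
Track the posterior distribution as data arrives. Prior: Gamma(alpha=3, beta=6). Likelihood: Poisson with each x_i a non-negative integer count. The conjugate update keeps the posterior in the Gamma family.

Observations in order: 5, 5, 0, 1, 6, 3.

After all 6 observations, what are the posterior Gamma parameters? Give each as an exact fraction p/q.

alpha=23, beta=12

obs 1: x=5 → posterior Gamma(8, 7)
obs 2: x=5 → posterior Gamma(13, 8)
obs 3: x=0 → posterior Gamma(13, 9)
obs 4: x=1 → posterior Gamma(14, 10)
obs 5: x=6 → posterior Gamma(20, 11)
obs 6: x=3 → posterior Gamma(23, 12)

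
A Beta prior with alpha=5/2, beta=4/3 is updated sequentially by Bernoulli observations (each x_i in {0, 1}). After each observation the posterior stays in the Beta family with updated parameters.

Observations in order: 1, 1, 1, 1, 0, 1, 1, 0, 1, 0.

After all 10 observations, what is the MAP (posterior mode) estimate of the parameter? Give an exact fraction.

obs 1: x=1 → posterior Beta(7/2, 4/3)
obs 2: x=1 → posterior Beta(9/2, 4/3)
obs 3: x=1 → posterior Beta(11/2, 4/3)
obs 4: x=1 → posterior Beta(13/2, 4/3)
obs 5: x=0 → posterior Beta(13/2, 7/3)
obs 6: x=1 → posterior Beta(15/2, 7/3)
obs 7: x=1 → posterior Beta(17/2, 7/3)
obs 8: x=0 → posterior Beta(17/2, 10/3)
obs 9: x=1 → posterior Beta(19/2, 10/3)
obs 10: x=0 → posterior Beta(19/2, 13/3)

51/71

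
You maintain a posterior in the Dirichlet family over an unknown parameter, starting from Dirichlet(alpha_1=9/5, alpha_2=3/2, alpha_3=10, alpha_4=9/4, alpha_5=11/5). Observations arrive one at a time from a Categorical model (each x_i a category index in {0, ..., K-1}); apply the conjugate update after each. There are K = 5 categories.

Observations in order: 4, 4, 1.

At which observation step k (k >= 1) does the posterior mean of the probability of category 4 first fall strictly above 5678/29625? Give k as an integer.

k = 2

obs 1: x=4 → posterior Dirichlet(9/5, 3/2, 10, 9/4, 16/5)
obs 2: x=4 → posterior Dirichlet(9/5, 3/2, 10, 9/4, 21/5)
obs 3: x=1 → posterior Dirichlet(9/5, 5/2, 10, 9/4, 21/5)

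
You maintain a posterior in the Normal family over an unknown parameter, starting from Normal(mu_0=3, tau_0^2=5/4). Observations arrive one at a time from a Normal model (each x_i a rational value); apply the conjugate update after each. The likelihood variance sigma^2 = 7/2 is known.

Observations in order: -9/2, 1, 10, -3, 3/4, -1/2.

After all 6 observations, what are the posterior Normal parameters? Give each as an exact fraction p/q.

mu_0=243/176, tau_0^2=35/88

obs 1: x=-9/2 → posterior Normal(39/38, 35/38)
obs 2: x=1 → posterior Normal(49/48, 35/48)
obs 3: x=10 → posterior Normal(149/58, 35/58)
obs 4: x=-3 → posterior Normal(7/4, 35/68)
obs 5: x=3/4 → posterior Normal(253/156, 35/78)
obs 6: x=-1/2 → posterior Normal(243/176, 35/88)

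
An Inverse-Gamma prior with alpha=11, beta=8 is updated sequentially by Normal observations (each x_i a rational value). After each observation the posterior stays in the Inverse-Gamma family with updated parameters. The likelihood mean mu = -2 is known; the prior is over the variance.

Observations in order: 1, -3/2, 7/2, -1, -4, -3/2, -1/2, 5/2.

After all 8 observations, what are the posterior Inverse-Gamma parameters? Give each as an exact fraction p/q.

obs 1: x=1 → posterior Inverse-Gamma(23/2, 25/2)
obs 2: x=-3/2 → posterior Inverse-Gamma(12, 101/8)
obs 3: x=7/2 → posterior Inverse-Gamma(25/2, 111/4)
obs 4: x=-1 → posterior Inverse-Gamma(13, 113/4)
obs 5: x=-4 → posterior Inverse-Gamma(27/2, 121/4)
obs 6: x=-3/2 → posterior Inverse-Gamma(14, 243/8)
obs 7: x=-1/2 → posterior Inverse-Gamma(29/2, 63/2)
obs 8: x=5/2 → posterior Inverse-Gamma(15, 333/8)

alpha=15, beta=333/8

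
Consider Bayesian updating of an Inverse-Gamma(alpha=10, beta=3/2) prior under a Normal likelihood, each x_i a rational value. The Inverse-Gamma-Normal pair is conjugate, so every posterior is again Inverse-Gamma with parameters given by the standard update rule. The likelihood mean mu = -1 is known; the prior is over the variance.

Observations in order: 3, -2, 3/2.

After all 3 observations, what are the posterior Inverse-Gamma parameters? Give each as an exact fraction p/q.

alpha=23/2, beta=105/8

obs 1: x=3 → posterior Inverse-Gamma(21/2, 19/2)
obs 2: x=-2 → posterior Inverse-Gamma(11, 10)
obs 3: x=3/2 → posterior Inverse-Gamma(23/2, 105/8)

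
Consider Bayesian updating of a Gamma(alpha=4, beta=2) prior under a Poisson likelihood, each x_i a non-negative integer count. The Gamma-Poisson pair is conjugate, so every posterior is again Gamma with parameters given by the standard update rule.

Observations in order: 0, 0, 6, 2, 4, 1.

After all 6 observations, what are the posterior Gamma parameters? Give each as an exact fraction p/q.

alpha=17, beta=8

obs 1: x=0 → posterior Gamma(4, 3)
obs 2: x=0 → posterior Gamma(4, 4)
obs 3: x=6 → posterior Gamma(10, 5)
obs 4: x=2 → posterior Gamma(12, 6)
obs 5: x=4 → posterior Gamma(16, 7)
obs 6: x=1 → posterior Gamma(17, 8)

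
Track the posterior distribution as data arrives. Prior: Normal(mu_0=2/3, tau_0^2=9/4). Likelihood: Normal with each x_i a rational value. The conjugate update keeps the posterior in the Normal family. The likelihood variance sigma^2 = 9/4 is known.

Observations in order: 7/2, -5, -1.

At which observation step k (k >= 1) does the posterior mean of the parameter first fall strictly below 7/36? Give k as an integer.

k = 2

obs 1: x=7/2 → posterior Normal(25/12, 9/8)
obs 2: x=-5 → posterior Normal(-5/18, 3/4)
obs 3: x=-1 → posterior Normal(-11/24, 9/16)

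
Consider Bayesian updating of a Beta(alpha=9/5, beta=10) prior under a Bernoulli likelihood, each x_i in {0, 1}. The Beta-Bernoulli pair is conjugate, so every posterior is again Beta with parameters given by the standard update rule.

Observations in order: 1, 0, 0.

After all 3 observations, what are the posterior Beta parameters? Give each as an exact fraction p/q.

alpha=14/5, beta=12

obs 1: x=1 → posterior Beta(14/5, 10)
obs 2: x=0 → posterior Beta(14/5, 11)
obs 3: x=0 → posterior Beta(14/5, 12)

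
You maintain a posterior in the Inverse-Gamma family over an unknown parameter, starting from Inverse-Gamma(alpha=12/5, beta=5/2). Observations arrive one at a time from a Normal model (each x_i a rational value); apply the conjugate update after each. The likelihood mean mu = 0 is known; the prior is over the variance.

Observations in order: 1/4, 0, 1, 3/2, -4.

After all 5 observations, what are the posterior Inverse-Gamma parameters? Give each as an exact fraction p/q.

alpha=49/10, beta=389/32

obs 1: x=1/4 → posterior Inverse-Gamma(29/10, 81/32)
obs 2: x=0 → posterior Inverse-Gamma(17/5, 81/32)
obs 3: x=1 → posterior Inverse-Gamma(39/10, 97/32)
obs 4: x=3/2 → posterior Inverse-Gamma(22/5, 133/32)
obs 5: x=-4 → posterior Inverse-Gamma(49/10, 389/32)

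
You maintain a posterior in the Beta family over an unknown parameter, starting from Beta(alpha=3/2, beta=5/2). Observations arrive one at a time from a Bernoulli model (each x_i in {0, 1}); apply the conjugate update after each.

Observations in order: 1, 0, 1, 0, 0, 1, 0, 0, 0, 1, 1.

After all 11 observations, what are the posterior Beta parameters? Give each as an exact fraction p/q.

alpha=13/2, beta=17/2

obs 1: x=1 → posterior Beta(5/2, 5/2)
obs 2: x=0 → posterior Beta(5/2, 7/2)
obs 3: x=1 → posterior Beta(7/2, 7/2)
obs 4: x=0 → posterior Beta(7/2, 9/2)
obs 5: x=0 → posterior Beta(7/2, 11/2)
obs 6: x=1 → posterior Beta(9/2, 11/2)
obs 7: x=0 → posterior Beta(9/2, 13/2)
obs 8: x=0 → posterior Beta(9/2, 15/2)
obs 9: x=0 → posterior Beta(9/2, 17/2)
obs 10: x=1 → posterior Beta(11/2, 17/2)
obs 11: x=1 → posterior Beta(13/2, 17/2)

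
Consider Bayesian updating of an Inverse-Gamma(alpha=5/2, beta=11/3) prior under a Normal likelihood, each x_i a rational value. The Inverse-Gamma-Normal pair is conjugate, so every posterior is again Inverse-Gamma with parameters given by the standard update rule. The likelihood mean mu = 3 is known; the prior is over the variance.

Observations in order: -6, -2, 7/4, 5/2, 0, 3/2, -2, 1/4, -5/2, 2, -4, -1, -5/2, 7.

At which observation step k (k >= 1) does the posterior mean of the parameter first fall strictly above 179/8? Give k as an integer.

k = 2

obs 1: x=-6 → posterior Inverse-Gamma(3, 265/6)
obs 2: x=-2 → posterior Inverse-Gamma(7/2, 170/3)
obs 3: x=7/4 → posterior Inverse-Gamma(4, 5515/96)
obs 4: x=5/2 → posterior Inverse-Gamma(9/2, 5527/96)
obs 5: x=0 → posterior Inverse-Gamma(5, 5959/96)
obs 6: x=3/2 → posterior Inverse-Gamma(11/2, 6067/96)
obs 7: x=-2 → posterior Inverse-Gamma(6, 7267/96)
obs 8: x=1/4 → posterior Inverse-Gamma(13/2, 3815/48)
obs 9: x=-5/2 → posterior Inverse-Gamma(7, 4541/48)
obs 10: x=2 → posterior Inverse-Gamma(15/2, 4565/48)
obs 11: x=-4 → posterior Inverse-Gamma(8, 5741/48)
obs 12: x=-1 → posterior Inverse-Gamma(17/2, 6125/48)
obs 13: x=-5/2 → posterior Inverse-Gamma(9, 6851/48)
obs 14: x=7 → posterior Inverse-Gamma(19/2, 7235/48)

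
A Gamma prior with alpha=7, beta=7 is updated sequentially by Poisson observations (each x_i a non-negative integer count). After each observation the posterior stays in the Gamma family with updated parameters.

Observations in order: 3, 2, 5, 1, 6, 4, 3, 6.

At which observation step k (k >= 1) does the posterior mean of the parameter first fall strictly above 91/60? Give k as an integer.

k = 3

obs 1: x=3 → posterior Gamma(10, 8)
obs 2: x=2 → posterior Gamma(12, 9)
obs 3: x=5 → posterior Gamma(17, 10)
obs 4: x=1 → posterior Gamma(18, 11)
obs 5: x=6 → posterior Gamma(24, 12)
obs 6: x=4 → posterior Gamma(28, 13)
obs 7: x=3 → posterior Gamma(31, 14)
obs 8: x=6 → posterior Gamma(37, 15)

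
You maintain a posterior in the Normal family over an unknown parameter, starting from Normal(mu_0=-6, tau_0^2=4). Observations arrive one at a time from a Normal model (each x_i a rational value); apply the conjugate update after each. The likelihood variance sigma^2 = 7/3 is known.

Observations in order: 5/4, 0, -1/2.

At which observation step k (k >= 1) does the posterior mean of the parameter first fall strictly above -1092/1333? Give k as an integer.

k = 3

obs 1: x=5/4 → posterior Normal(-27/19, 28/19)
obs 2: x=0 → posterior Normal(-27/31, 28/31)
obs 3: x=-1/2 → posterior Normal(-33/43, 28/43)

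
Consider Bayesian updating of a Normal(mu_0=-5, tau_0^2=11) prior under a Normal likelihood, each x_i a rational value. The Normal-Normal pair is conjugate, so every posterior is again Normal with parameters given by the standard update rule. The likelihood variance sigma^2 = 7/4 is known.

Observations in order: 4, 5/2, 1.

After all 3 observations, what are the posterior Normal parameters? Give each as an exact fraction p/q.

obs 1: x=4 → posterior Normal(47/17, 77/51)
obs 2: x=5/2 → posterior Normal(251/95, 77/95)
obs 3: x=1 → posterior Normal(295/139, 77/139)

mu_0=295/139, tau_0^2=77/139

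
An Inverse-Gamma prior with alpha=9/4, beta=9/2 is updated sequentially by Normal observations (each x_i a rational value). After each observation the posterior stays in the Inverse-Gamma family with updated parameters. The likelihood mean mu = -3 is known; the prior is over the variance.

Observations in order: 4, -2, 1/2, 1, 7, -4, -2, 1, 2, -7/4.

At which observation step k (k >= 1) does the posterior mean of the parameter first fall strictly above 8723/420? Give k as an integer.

k = 5

obs 1: x=4 → posterior Inverse-Gamma(11/4, 29)
obs 2: x=-2 → posterior Inverse-Gamma(13/4, 59/2)
obs 3: x=1/2 → posterior Inverse-Gamma(15/4, 285/8)
obs 4: x=1 → posterior Inverse-Gamma(17/4, 349/8)
obs 5: x=7 → posterior Inverse-Gamma(19/4, 749/8)
obs 6: x=-4 → posterior Inverse-Gamma(21/4, 753/8)
obs 7: x=-2 → posterior Inverse-Gamma(23/4, 757/8)
obs 8: x=1 → posterior Inverse-Gamma(25/4, 821/8)
obs 9: x=2 → posterior Inverse-Gamma(27/4, 921/8)
obs 10: x=-7/4 → posterior Inverse-Gamma(29/4, 3709/32)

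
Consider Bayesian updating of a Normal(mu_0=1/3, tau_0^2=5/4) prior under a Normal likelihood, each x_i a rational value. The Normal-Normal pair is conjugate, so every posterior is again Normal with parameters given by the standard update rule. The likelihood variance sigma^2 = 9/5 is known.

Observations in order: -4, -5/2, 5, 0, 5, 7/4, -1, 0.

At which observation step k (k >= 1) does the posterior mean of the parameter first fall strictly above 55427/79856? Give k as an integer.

obs 1: x=-4 → posterior Normal(-88/61, 45/61)
obs 2: x=-5/2 → posterior Normal(-7/4, 45/86)
obs 3: x=5 → posterior Normal(-17/74, 15/37)
obs 4: x=0 → posterior Normal(-3/16, 45/136)
obs 5: x=5 → posterior Normal(199/322, 45/161)
obs 6: x=7/4 → posterior Normal(191/248, 15/62)
obs 7: x=-1 → posterior Normal(473/844, 45/211)
obs 8: x=0 → posterior Normal(473/944, 45/236)

k = 6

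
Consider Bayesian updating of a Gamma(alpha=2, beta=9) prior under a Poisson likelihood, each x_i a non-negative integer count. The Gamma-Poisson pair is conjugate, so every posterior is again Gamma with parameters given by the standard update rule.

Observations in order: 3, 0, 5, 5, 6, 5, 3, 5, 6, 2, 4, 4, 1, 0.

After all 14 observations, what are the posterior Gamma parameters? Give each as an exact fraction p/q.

alpha=51, beta=23

obs 1: x=3 → posterior Gamma(5, 10)
obs 2: x=0 → posterior Gamma(5, 11)
obs 3: x=5 → posterior Gamma(10, 12)
obs 4: x=5 → posterior Gamma(15, 13)
obs 5: x=6 → posterior Gamma(21, 14)
obs 6: x=5 → posterior Gamma(26, 15)
obs 7: x=3 → posterior Gamma(29, 16)
obs 8: x=5 → posterior Gamma(34, 17)
obs 9: x=6 → posterior Gamma(40, 18)
obs 10: x=2 → posterior Gamma(42, 19)
obs 11: x=4 → posterior Gamma(46, 20)
obs 12: x=4 → posterior Gamma(50, 21)
obs 13: x=1 → posterior Gamma(51, 22)
obs 14: x=0 → posterior Gamma(51, 23)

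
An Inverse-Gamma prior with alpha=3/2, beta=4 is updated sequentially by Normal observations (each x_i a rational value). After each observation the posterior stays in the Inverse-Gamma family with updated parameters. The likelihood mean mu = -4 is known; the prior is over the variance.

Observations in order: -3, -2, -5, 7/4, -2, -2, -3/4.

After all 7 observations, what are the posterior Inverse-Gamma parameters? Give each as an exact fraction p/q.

alpha=5, beta=525/16

obs 1: x=-3 → posterior Inverse-Gamma(2, 9/2)
obs 2: x=-2 → posterior Inverse-Gamma(5/2, 13/2)
obs 3: x=-5 → posterior Inverse-Gamma(3, 7)
obs 4: x=7/4 → posterior Inverse-Gamma(7/2, 753/32)
obs 5: x=-2 → posterior Inverse-Gamma(4, 817/32)
obs 6: x=-2 → posterior Inverse-Gamma(9/2, 881/32)
obs 7: x=-3/4 → posterior Inverse-Gamma(5, 525/16)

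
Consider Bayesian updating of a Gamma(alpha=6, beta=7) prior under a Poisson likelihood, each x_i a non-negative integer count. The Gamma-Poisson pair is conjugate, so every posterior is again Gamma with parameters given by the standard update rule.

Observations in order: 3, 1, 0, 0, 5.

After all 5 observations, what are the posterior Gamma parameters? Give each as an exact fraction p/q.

obs 1: x=3 → posterior Gamma(9, 8)
obs 2: x=1 → posterior Gamma(10, 9)
obs 3: x=0 → posterior Gamma(10, 10)
obs 4: x=0 → posterior Gamma(10, 11)
obs 5: x=5 → posterior Gamma(15, 12)

alpha=15, beta=12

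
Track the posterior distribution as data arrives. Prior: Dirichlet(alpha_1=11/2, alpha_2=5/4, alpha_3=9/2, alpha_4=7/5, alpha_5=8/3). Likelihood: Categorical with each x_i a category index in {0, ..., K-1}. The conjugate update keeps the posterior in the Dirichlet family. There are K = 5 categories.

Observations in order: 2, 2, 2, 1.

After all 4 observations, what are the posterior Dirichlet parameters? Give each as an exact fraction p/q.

obs 1: x=2 → posterior Dirichlet(11/2, 5/4, 11/2, 7/5, 8/3)
obs 2: x=2 → posterior Dirichlet(11/2, 5/4, 13/2, 7/5, 8/3)
obs 3: x=2 → posterior Dirichlet(11/2, 5/4, 15/2, 7/5, 8/3)
obs 4: x=1 → posterior Dirichlet(11/2, 9/4, 15/2, 7/5, 8/3)

alpha_1=11/2, alpha_2=9/4, alpha_3=15/2, alpha_4=7/5, alpha_5=8/3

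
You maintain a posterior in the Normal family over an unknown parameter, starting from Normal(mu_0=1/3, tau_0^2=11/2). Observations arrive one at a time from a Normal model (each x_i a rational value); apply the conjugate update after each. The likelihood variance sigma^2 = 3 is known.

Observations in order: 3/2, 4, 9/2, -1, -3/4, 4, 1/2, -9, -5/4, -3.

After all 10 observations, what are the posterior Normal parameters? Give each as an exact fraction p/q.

obs 1: x=3/2 → posterior Normal(37/34, 33/17)
obs 2: x=4 → posterior Normal(125/56, 33/28)
obs 3: x=9/2 → posterior Normal(112/39, 11/13)
obs 4: x=-1 → posterior Normal(101/50, 33/50)
obs 5: x=-3/4 → posterior Normal(371/244, 33/61)
obs 6: x=4 → posterior Normal(547/288, 11/24)
obs 7: x=1/2 → posterior Normal(569/332, 33/83)
obs 8: x=-9 → posterior Normal(173/376, 33/94)
obs 9: x=-5/4 → posterior Normal(59/210, 11/35)
obs 10: x=-3 → posterior Normal(-7/232, 33/116)

mu_0=-7/232, tau_0^2=33/116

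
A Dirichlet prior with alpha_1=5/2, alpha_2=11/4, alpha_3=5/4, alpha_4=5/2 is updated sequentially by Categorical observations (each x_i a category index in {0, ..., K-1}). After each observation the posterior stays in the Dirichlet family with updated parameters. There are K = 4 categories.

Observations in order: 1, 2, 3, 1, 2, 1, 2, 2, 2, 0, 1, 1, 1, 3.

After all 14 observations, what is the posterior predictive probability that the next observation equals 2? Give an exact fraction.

obs 1: x=1 → posterior Dirichlet(5/2, 15/4, 5/4, 5/2)
obs 2: x=2 → posterior Dirichlet(5/2, 15/4, 9/4, 5/2)
obs 3: x=3 → posterior Dirichlet(5/2, 15/4, 9/4, 7/2)
obs 4: x=1 → posterior Dirichlet(5/2, 19/4, 9/4, 7/2)
obs 5: x=2 → posterior Dirichlet(5/2, 19/4, 13/4, 7/2)
obs 6: x=1 → posterior Dirichlet(5/2, 23/4, 13/4, 7/2)
obs 7: x=2 → posterior Dirichlet(5/2, 23/4, 17/4, 7/2)
obs 8: x=2 → posterior Dirichlet(5/2, 23/4, 21/4, 7/2)
obs 9: x=2 → posterior Dirichlet(5/2, 23/4, 25/4, 7/2)
obs 10: x=0 → posterior Dirichlet(7/2, 23/4, 25/4, 7/2)
obs 11: x=1 → posterior Dirichlet(7/2, 27/4, 25/4, 7/2)
obs 12: x=1 → posterior Dirichlet(7/2, 31/4, 25/4, 7/2)
obs 13: x=1 → posterior Dirichlet(7/2, 35/4, 25/4, 7/2)
obs 14: x=3 → posterior Dirichlet(7/2, 35/4, 25/4, 9/2)

25/92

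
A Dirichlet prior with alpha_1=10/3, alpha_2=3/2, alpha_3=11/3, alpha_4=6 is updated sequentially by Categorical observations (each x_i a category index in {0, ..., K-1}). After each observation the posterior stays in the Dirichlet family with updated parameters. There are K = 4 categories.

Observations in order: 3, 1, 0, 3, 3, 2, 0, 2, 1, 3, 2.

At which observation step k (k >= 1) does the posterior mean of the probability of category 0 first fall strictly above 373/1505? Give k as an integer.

obs 1: x=3 → posterior Dirichlet(10/3, 3/2, 11/3, 7)
obs 2: x=1 → posterior Dirichlet(10/3, 5/2, 11/3, 7)
obs 3: x=0 → posterior Dirichlet(13/3, 5/2, 11/3, 7)
obs 4: x=3 → posterior Dirichlet(13/3, 5/2, 11/3, 8)
obs 5: x=3 → posterior Dirichlet(13/3, 5/2, 11/3, 9)
obs 6: x=2 → posterior Dirichlet(13/3, 5/2, 14/3, 9)
obs 7: x=0 → posterior Dirichlet(16/3, 5/2, 14/3, 9)
obs 8: x=2 → posterior Dirichlet(16/3, 5/2, 17/3, 9)
obs 9: x=1 → posterior Dirichlet(16/3, 7/2, 17/3, 9)
obs 10: x=3 → posterior Dirichlet(16/3, 7/2, 17/3, 10)
obs 11: x=2 → posterior Dirichlet(16/3, 7/2, 20/3, 10)

k = 7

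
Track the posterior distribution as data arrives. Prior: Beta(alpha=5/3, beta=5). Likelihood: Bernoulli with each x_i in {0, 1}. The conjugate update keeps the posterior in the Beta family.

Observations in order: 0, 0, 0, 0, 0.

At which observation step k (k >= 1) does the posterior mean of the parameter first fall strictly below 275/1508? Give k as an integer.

k = 3

obs 1: x=0 → posterior Beta(5/3, 6)
obs 2: x=0 → posterior Beta(5/3, 7)
obs 3: x=0 → posterior Beta(5/3, 8)
obs 4: x=0 → posterior Beta(5/3, 9)
obs 5: x=0 → posterior Beta(5/3, 10)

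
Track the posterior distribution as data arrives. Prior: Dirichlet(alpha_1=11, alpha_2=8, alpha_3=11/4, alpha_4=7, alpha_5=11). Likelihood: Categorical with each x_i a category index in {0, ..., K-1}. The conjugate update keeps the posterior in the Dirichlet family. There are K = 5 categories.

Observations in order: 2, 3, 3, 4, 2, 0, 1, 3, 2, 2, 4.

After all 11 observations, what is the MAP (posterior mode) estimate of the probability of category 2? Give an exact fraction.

obs 1: x=2 → posterior Dirichlet(11, 8, 15/4, 7, 11)
obs 2: x=3 → posterior Dirichlet(11, 8, 15/4, 8, 11)
obs 3: x=3 → posterior Dirichlet(11, 8, 15/4, 9, 11)
obs 4: x=4 → posterior Dirichlet(11, 8, 15/4, 9, 12)
obs 5: x=2 → posterior Dirichlet(11, 8, 19/4, 9, 12)
obs 6: x=0 → posterior Dirichlet(12, 8, 19/4, 9, 12)
obs 7: x=1 → posterior Dirichlet(12, 9, 19/4, 9, 12)
obs 8: x=3 → posterior Dirichlet(12, 9, 19/4, 10, 12)
obs 9: x=2 → posterior Dirichlet(12, 9, 23/4, 10, 12)
obs 10: x=2 → posterior Dirichlet(12, 9, 27/4, 10, 12)
obs 11: x=4 → posterior Dirichlet(12, 9, 27/4, 10, 13)

23/183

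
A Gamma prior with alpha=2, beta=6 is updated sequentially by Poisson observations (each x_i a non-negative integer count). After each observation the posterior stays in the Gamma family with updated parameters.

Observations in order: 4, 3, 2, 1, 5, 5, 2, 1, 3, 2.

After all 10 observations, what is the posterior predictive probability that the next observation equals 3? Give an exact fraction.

obs 1: x=4 → posterior Gamma(6, 7)
obs 2: x=3 → posterior Gamma(9, 8)
obs 3: x=2 → posterior Gamma(11, 9)
obs 4: x=1 → posterior Gamma(12, 10)
obs 5: x=5 → posterior Gamma(17, 11)
obs 6: x=5 → posterior Gamma(22, 12)
obs 7: x=2 → posterior Gamma(24, 13)
obs 8: x=1 → posterior Gamma(25, 14)
obs 9: x=3 → posterior Gamma(28, 15)
obs 10: x=2 → posterior Gamma(30, 16)

6592970859093182729602883018990509096960/40254497110927943179349807054456171205137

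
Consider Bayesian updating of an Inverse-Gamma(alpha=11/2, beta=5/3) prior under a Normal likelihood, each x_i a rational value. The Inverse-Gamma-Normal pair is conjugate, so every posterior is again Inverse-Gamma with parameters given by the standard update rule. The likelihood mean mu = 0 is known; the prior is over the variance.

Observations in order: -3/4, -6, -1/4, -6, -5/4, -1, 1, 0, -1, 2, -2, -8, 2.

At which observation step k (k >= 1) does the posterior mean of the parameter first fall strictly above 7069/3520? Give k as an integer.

obs 1: x=-3/4 → posterior Inverse-Gamma(6, 187/96)
obs 2: x=-6 → posterior Inverse-Gamma(13/2, 1915/96)
obs 3: x=-1/4 → posterior Inverse-Gamma(7, 959/48)
obs 4: x=-6 → posterior Inverse-Gamma(15/2, 1823/48)
obs 5: x=-5/4 → posterior Inverse-Gamma(8, 3721/96)
obs 6: x=-1 → posterior Inverse-Gamma(17/2, 3769/96)
obs 7: x=1 → posterior Inverse-Gamma(9, 3817/96)
obs 8: x=0 → posterior Inverse-Gamma(19/2, 3817/96)
obs 9: x=-1 → posterior Inverse-Gamma(10, 3865/96)
obs 10: x=2 → posterior Inverse-Gamma(21/2, 4057/96)
obs 11: x=-2 → posterior Inverse-Gamma(11, 4249/96)
obs 12: x=-8 → posterior Inverse-Gamma(23/2, 7321/96)
obs 13: x=2 → posterior Inverse-Gamma(12, 7513/96)

k = 2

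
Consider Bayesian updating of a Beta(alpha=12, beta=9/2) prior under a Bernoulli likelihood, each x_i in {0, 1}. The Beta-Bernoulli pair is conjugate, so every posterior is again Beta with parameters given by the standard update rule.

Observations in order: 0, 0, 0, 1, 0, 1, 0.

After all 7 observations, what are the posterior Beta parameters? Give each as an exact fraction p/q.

alpha=14, beta=19/2

obs 1: x=0 → posterior Beta(12, 11/2)
obs 2: x=0 → posterior Beta(12, 13/2)
obs 3: x=0 → posterior Beta(12, 15/2)
obs 4: x=1 → posterior Beta(13, 15/2)
obs 5: x=0 → posterior Beta(13, 17/2)
obs 6: x=1 → posterior Beta(14, 17/2)
obs 7: x=0 → posterior Beta(14, 19/2)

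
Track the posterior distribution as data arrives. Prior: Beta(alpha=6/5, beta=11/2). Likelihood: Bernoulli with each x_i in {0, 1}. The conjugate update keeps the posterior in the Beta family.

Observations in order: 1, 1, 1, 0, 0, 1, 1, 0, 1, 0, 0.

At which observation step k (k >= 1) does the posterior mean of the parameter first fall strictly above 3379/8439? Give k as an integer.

k = 3

obs 1: x=1 → posterior Beta(11/5, 11/2)
obs 2: x=1 → posterior Beta(16/5, 11/2)
obs 3: x=1 → posterior Beta(21/5, 11/2)
obs 4: x=0 → posterior Beta(21/5, 13/2)
obs 5: x=0 → posterior Beta(21/5, 15/2)
obs 6: x=1 → posterior Beta(26/5, 15/2)
obs 7: x=1 → posterior Beta(31/5, 15/2)
obs 8: x=0 → posterior Beta(31/5, 17/2)
obs 9: x=1 → posterior Beta(36/5, 17/2)
obs 10: x=0 → posterior Beta(36/5, 19/2)
obs 11: x=0 → posterior Beta(36/5, 21/2)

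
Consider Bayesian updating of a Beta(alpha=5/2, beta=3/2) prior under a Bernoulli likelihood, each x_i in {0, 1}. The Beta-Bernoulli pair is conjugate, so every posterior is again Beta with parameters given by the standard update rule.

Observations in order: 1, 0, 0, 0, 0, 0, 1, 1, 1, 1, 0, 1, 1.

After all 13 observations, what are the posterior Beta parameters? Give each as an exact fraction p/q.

alpha=19/2, beta=15/2

obs 1: x=1 → posterior Beta(7/2, 3/2)
obs 2: x=0 → posterior Beta(7/2, 5/2)
obs 3: x=0 → posterior Beta(7/2, 7/2)
obs 4: x=0 → posterior Beta(7/2, 9/2)
obs 5: x=0 → posterior Beta(7/2, 11/2)
obs 6: x=0 → posterior Beta(7/2, 13/2)
obs 7: x=1 → posterior Beta(9/2, 13/2)
obs 8: x=1 → posterior Beta(11/2, 13/2)
obs 9: x=1 → posterior Beta(13/2, 13/2)
obs 10: x=1 → posterior Beta(15/2, 13/2)
obs 11: x=0 → posterior Beta(15/2, 15/2)
obs 12: x=1 → posterior Beta(17/2, 15/2)
obs 13: x=1 → posterior Beta(19/2, 15/2)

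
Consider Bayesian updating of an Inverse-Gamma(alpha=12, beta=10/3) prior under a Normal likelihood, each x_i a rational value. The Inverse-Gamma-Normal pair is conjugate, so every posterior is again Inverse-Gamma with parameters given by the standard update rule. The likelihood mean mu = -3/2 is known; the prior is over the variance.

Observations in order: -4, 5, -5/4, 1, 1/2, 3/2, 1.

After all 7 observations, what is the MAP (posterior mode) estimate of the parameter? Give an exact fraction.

3875/1584

obs 1: x=-4 → posterior Inverse-Gamma(25/2, 155/24)
obs 2: x=5 → posterior Inverse-Gamma(13, 331/12)
obs 3: x=-5/4 → posterior Inverse-Gamma(27/2, 2651/96)
obs 4: x=1 → posterior Inverse-Gamma(14, 2951/96)
obs 5: x=1/2 → posterior Inverse-Gamma(29/2, 3143/96)
obs 6: x=3/2 → posterior Inverse-Gamma(15, 3575/96)
obs 7: x=1 → posterior Inverse-Gamma(31/2, 3875/96)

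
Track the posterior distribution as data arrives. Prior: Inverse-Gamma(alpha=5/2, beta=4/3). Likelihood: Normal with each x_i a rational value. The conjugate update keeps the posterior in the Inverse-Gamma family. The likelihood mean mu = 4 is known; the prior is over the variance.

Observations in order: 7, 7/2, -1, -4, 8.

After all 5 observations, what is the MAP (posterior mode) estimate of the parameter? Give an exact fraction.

obs 1: x=7 → posterior Inverse-Gamma(3, 35/6)
obs 2: x=7/2 → posterior Inverse-Gamma(7/2, 143/24)
obs 3: x=-1 → posterior Inverse-Gamma(4, 443/24)
obs 4: x=-4 → posterior Inverse-Gamma(9/2, 1211/24)
obs 5: x=8 → posterior Inverse-Gamma(5, 1403/24)

1403/144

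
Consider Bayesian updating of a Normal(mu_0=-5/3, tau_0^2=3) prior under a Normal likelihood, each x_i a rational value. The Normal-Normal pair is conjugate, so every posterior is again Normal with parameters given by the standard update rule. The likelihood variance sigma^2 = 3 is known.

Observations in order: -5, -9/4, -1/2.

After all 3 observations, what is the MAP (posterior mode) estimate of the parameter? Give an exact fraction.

obs 1: x=-5 → posterior Normal(-10/3, 3/2)
obs 2: x=-9/4 → posterior Normal(-107/36, 1)
obs 3: x=-1/2 → posterior Normal(-113/48, 3/4)

-113/48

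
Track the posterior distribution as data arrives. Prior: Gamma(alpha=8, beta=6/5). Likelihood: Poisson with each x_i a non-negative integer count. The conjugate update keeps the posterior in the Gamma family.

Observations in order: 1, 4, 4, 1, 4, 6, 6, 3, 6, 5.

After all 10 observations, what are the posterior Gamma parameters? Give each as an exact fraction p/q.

alpha=48, beta=56/5

obs 1: x=1 → posterior Gamma(9, 11/5)
obs 2: x=4 → posterior Gamma(13, 16/5)
obs 3: x=4 → posterior Gamma(17, 21/5)
obs 4: x=1 → posterior Gamma(18, 26/5)
obs 5: x=4 → posterior Gamma(22, 31/5)
obs 6: x=6 → posterior Gamma(28, 36/5)
obs 7: x=6 → posterior Gamma(34, 41/5)
obs 8: x=3 → posterior Gamma(37, 46/5)
obs 9: x=6 → posterior Gamma(43, 51/5)
obs 10: x=5 → posterior Gamma(48, 56/5)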